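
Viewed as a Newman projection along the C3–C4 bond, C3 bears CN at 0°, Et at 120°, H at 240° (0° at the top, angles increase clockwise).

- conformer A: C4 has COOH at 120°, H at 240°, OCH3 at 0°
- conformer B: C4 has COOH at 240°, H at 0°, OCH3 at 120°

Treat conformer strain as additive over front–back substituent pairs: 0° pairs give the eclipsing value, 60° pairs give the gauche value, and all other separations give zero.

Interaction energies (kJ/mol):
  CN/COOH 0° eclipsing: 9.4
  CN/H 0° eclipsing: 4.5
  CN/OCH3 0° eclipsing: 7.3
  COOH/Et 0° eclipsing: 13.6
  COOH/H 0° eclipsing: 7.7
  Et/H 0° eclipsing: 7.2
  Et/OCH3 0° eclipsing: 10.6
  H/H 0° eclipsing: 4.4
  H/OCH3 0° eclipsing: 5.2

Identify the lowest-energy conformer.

B

A (eclipsed): CN(0°)/OCH3(0°) eclipsed 7.3; Et(120°)/COOH(120°) eclipsed 13.6; H(240°)/H(240°) eclipsed 4.4 → 25.3 kJ/mol.
B (eclipsed): CN(0°)/H(0°) eclipsed 4.5; Et(120°)/OCH3(120°) eclipsed 10.6; H(240°)/COOH(240°) eclipsed 7.7 → 22.8 kJ/mol.
B has the lowest total (22.8 kJ/mol).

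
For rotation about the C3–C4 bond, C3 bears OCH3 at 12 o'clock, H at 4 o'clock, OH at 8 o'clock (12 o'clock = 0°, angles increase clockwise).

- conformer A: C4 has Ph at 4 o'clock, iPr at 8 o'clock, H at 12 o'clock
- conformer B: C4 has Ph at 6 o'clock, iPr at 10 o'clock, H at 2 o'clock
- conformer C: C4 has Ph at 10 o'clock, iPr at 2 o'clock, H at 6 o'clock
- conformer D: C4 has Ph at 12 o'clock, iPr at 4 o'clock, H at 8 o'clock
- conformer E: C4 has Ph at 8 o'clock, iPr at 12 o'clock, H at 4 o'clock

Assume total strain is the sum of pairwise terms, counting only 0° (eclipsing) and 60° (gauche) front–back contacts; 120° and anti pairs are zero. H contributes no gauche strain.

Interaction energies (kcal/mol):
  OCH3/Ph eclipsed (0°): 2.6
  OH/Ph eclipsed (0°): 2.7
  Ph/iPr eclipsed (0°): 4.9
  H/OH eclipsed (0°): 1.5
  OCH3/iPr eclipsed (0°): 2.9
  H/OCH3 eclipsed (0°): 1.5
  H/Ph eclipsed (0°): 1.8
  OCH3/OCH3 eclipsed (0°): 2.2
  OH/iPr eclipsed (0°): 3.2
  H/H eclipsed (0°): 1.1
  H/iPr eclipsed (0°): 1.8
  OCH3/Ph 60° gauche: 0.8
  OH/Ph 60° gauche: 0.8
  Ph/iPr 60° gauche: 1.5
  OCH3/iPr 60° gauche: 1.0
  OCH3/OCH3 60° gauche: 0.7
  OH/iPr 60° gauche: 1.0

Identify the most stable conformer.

C

A (eclipsed): OCH3(0°)/H(0°) eclipsed 1.5; H(120°)/Ph(120°) eclipsed 1.8; OH(240°)/iPr(240°) eclipsed 3.2 → 6.5 kcal/mol.
B (staggered): OCH3(0°)/iPr(300°) gauche 1.0; OH(240°)/Ph(180°) gauche 0.8; OH(240°)/iPr(300°) gauche 1.0 → 2.8 kcal/mol.
C (staggered): OCH3(0°)/Ph(300°) gauche 0.8; OCH3(0°)/iPr(60°) gauche 1.0; OH(240°)/Ph(300°) gauche 0.8 → 2.6 kcal/mol.
D (eclipsed): OCH3(0°)/Ph(0°) eclipsed 2.6; H(120°)/iPr(120°) eclipsed 1.8; OH(240°)/H(240°) eclipsed 1.5 → 5.9 kcal/mol.
E (eclipsed): OCH3(0°)/iPr(0°) eclipsed 2.9; H(120°)/H(120°) eclipsed 1.1; OH(240°)/Ph(240°) eclipsed 2.7 → 6.7 kcal/mol.
C has the lowest total (2.6 kcal/mol).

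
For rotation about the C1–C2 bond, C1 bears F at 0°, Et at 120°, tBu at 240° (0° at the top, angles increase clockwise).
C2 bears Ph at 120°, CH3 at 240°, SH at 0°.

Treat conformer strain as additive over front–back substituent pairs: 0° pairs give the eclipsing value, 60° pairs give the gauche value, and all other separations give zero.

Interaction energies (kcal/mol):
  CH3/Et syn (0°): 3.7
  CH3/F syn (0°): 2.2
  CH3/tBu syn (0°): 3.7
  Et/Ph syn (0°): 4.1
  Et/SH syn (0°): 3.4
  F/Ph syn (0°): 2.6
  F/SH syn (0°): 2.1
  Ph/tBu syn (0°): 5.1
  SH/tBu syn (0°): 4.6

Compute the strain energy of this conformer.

This conformer (eclipsed): F–SH eclipsed, Et–Ph eclipsed, tBu–CH3 eclipsed; 2.1 + 4.1 + 3.7 = 9.9 kcal/mol.

9.9 kcal/mol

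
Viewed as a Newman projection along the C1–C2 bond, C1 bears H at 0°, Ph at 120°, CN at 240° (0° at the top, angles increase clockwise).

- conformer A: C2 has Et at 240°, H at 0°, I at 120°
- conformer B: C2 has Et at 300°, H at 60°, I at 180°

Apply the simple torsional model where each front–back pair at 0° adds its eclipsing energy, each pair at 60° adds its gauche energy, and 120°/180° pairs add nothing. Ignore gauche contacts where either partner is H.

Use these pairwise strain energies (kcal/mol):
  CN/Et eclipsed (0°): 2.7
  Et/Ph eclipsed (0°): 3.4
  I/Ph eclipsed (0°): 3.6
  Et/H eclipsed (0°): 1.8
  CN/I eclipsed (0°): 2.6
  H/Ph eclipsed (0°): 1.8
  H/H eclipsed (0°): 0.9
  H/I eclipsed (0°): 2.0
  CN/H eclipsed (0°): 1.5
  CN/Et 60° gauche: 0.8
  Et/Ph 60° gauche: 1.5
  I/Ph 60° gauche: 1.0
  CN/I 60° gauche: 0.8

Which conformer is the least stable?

A (eclipsed): H–H eclipsed, Ph–I eclipsed, CN–Et eclipsed; 0.9 + 3.6 + 2.7 = 7.2 kcal/mol.
B (staggered): Ph–I gauche, CN–Et gauche, CN–I gauche; 1.0 + 0.8 + 0.8 = 2.6 kcal/mol.
A has the highest total (7.2 kcal/mol).

A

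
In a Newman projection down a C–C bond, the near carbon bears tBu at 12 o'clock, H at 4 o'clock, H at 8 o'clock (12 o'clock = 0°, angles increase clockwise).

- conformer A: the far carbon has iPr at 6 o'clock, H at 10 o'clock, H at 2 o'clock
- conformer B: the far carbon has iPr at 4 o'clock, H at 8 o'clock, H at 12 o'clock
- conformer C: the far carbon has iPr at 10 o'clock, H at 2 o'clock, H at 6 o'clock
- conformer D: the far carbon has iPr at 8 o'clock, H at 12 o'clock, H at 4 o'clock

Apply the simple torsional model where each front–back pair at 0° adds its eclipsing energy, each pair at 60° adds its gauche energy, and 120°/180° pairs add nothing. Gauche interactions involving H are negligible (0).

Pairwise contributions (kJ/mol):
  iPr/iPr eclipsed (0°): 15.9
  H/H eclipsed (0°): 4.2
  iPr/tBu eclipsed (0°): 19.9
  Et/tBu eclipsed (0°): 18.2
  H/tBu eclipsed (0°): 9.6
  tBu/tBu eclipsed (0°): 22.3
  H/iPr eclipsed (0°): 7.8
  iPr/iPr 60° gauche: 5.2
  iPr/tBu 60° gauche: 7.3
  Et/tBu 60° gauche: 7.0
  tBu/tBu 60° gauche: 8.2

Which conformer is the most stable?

A

A (staggered): no non-H gauche contacts → 0.0 kJ/mol.
B (eclipsed): tBu(0°)/H(0°) eclipsed 9.6; H(120°)/iPr(120°) eclipsed 7.8; H(240°)/H(240°) eclipsed 4.2 → 21.6 kJ/mol.
C (staggered): tBu(0°)/iPr(300°) gauche 7.3 → 7.3 kJ/mol.
D (eclipsed): tBu(0°)/H(0°) eclipsed 9.6; H(120°)/H(120°) eclipsed 4.2; H(240°)/iPr(240°) eclipsed 7.8 → 21.6 kJ/mol.
A has the lowest total (0.0 kJ/mol).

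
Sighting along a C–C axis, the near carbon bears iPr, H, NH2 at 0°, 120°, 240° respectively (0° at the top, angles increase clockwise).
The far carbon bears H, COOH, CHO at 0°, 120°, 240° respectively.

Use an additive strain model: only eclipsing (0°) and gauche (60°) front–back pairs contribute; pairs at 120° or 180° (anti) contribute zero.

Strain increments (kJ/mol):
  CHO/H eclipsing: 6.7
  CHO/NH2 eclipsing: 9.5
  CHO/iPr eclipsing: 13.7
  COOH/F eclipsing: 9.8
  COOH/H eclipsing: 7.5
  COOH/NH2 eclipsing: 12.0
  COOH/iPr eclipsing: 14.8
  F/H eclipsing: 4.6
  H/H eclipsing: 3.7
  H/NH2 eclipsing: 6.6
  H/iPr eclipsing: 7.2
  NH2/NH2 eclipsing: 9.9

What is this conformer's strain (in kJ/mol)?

This conformer (eclipsed): iPr(0°)/H(0°) eclipsed 7.2; H(120°)/COOH(120°) eclipsed 7.5; NH2(240°)/CHO(240°) eclipsed 9.5 → 24.2 kJ/mol.

24.2 kJ/mol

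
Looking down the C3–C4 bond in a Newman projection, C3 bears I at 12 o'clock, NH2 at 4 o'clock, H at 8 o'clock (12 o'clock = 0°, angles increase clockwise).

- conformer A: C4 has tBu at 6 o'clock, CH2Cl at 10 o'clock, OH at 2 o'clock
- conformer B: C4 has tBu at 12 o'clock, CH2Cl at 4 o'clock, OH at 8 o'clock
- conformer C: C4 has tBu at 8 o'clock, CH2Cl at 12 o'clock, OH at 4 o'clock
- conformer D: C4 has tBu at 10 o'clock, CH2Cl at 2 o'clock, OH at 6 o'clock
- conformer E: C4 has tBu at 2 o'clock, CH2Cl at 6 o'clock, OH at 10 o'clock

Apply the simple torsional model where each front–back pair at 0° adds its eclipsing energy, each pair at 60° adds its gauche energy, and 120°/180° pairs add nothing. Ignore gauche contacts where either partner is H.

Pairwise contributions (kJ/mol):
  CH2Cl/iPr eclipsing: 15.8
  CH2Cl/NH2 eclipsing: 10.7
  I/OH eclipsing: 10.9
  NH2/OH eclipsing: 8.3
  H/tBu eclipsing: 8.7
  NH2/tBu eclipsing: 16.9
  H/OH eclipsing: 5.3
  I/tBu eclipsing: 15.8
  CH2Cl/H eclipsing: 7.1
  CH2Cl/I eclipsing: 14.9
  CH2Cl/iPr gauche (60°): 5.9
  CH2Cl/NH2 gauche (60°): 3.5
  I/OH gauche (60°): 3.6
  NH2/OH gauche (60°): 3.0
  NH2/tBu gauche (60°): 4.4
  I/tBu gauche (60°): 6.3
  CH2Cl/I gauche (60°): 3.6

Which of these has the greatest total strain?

A (staggered): I–CH2Cl gauche, I–OH gauche, NH2–tBu gauche, NH2–OH gauche; 3.6 + 3.6 + 4.4 + 3.0 = 14.6 kJ/mol.
B (eclipsed): I–tBu eclipsed, NH2–CH2Cl eclipsed, H–OH eclipsed; 15.8 + 10.7 + 5.3 = 31.8 kJ/mol.
C (eclipsed): I–CH2Cl eclipsed, NH2–OH eclipsed, H–tBu eclipsed; 14.9 + 8.3 + 8.7 = 31.9 kJ/mol.
D (staggered): I–tBu gauche, I–CH2Cl gauche, NH2–CH2Cl gauche, NH2–OH gauche; 6.3 + 3.6 + 3.5 + 3.0 = 16.4 kJ/mol.
E (staggered): I–tBu gauche, I–OH gauche, NH2–tBu gauche, NH2–CH2Cl gauche; 6.3 + 3.6 + 4.4 + 3.5 = 17.8 kJ/mol.
C has the highest total (31.9 kJ/mol).

C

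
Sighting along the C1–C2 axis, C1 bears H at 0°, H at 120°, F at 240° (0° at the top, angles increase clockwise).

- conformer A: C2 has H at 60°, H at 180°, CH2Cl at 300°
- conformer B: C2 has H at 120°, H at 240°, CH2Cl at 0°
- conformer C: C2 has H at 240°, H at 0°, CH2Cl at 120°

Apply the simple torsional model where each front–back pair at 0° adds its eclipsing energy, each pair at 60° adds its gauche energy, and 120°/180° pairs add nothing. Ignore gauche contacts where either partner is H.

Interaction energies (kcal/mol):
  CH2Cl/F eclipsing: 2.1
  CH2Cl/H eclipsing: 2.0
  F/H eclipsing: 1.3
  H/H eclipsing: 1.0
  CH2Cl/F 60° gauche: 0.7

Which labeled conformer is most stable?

A

A (staggered): F–CH2Cl gauche; 0.7 = 0.7 kcal/mol.
B (eclipsed): H–CH2Cl eclipsed, H–H eclipsed, F–H eclipsed; 2.0 + 1.0 + 1.3 = 4.3 kcal/mol.
C (eclipsed): H–H eclipsed, H–CH2Cl eclipsed, F–H eclipsed; 1.0 + 2.0 + 1.3 = 4.3 kcal/mol.
A has the lowest total (0.7 kcal/mol).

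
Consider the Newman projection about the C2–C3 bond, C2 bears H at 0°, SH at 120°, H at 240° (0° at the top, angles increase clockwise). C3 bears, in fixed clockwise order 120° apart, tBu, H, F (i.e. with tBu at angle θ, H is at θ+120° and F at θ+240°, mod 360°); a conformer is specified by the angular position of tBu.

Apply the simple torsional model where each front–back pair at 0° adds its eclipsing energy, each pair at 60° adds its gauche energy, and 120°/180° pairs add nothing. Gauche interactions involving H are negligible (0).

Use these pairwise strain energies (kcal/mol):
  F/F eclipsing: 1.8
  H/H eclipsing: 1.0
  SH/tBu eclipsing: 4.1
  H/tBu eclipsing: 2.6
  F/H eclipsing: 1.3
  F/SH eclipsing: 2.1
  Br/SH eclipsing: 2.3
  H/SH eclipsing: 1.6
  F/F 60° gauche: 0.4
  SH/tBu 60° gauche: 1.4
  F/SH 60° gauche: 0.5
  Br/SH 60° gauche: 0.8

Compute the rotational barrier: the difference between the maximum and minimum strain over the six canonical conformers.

5.9 kcal/mol

tBu at 0° (eclipsed): H–tBu eclipsed, SH–H eclipsed, H–F eclipsed; 2.6 + 1.6 + 1.3 = 5.5 kcal/mol.
tBu at 60° (staggered): SH–tBu gauche; 1.4 = 1.4 kcal/mol.
tBu at 120° (eclipsed): H–F eclipsed, SH–tBu eclipsed, H–H eclipsed; 1.3 + 4.1 + 1.0 = 6.4 kcal/mol.
tBu at 180° (staggered): SH–tBu gauche, SH–F gauche; 1.4 + 0.5 = 1.9 kcal/mol.
tBu at 240° (eclipsed): H–H eclipsed, SH–F eclipsed, H–tBu eclipsed; 1.0 + 2.1 + 2.6 = 5.7 kcal/mol.
tBu at 300° (staggered): SH–F gauche; 0.5 = 0.5 kcal/mol.
Max at 120° (6.4 kcal/mol), min at 300° (0.5 kcal/mol); barrier = 5.9 kcal/mol.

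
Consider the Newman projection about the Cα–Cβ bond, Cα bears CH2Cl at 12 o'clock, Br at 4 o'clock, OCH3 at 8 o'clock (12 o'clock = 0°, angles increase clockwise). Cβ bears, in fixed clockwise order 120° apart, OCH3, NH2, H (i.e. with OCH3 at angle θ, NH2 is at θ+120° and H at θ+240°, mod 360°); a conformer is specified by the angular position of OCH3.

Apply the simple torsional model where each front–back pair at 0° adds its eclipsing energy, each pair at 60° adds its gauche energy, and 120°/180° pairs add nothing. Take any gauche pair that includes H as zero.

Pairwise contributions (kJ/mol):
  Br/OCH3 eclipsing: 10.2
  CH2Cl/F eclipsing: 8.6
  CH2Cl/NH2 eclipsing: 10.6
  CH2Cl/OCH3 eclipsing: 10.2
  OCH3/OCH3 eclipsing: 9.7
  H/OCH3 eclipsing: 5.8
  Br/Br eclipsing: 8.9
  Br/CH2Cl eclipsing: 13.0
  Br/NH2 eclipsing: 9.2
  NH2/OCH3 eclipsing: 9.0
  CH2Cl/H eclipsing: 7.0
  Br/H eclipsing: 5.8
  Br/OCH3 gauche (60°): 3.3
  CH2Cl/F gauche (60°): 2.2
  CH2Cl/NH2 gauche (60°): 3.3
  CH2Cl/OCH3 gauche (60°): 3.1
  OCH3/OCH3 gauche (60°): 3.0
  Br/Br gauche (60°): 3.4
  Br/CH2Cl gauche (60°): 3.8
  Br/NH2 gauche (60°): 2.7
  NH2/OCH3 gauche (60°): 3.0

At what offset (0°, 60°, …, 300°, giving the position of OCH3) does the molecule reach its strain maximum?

OCH3 at 0° is eclipsed. CH2Cl at 0° is eclipsed with OCH3 at 0° (10.2); Br at 120° is eclipsed with NH2 at 120° (9.2); OCH3 at 240° is eclipsed with H at 240° (5.8). Total 25.2 kJ/mol.
OCH3 at 60° is staggered. CH2Cl at 0° is gauche with OCH3 at 60° (3.1); Br at 120° is gauche with OCH3 at 60° (3.3); Br at 120° is gauche with NH2 at 180° (2.7); OCH3 at 240° is gauche with NH2 at 180° (3.0). Total 12.1 kJ/mol.
OCH3 at 120° is eclipsed. CH2Cl at 0° is eclipsed with H at 0° (7.0); Br at 120° is eclipsed with OCH3 at 120° (10.2); OCH3 at 240° is eclipsed with NH2 at 240° (9.0). Total 26.2 kJ/mol.
OCH3 at 180° is staggered. CH2Cl at 0° is gauche with NH2 at 300° (3.3); Br at 120° is gauche with OCH3 at 180° (3.3); OCH3 at 240° is gauche with OCH3 at 180° (3.0); OCH3 at 240° is gauche with NH2 at 300° (3.0). Total 12.6 kJ/mol.
OCH3 at 240° is eclipsed. CH2Cl at 0° is eclipsed with NH2 at 0° (10.6); Br at 120° is eclipsed with H at 120° (5.8); OCH3 at 240° is eclipsed with OCH3 at 240° (9.7). Total 26.1 kJ/mol.
OCH3 at 300° is staggered. CH2Cl at 0° is gauche with OCH3 at 300° (3.1); CH2Cl at 0° is gauche with NH2 at 60° (3.3); Br at 120° is gauche with NH2 at 60° (2.7); OCH3 at 240° is gauche with OCH3 at 300° (3.0). Total 12.1 kJ/mol.
The maximum (26.2 kJ/mol) occurs with OCH3 at 120°.

120°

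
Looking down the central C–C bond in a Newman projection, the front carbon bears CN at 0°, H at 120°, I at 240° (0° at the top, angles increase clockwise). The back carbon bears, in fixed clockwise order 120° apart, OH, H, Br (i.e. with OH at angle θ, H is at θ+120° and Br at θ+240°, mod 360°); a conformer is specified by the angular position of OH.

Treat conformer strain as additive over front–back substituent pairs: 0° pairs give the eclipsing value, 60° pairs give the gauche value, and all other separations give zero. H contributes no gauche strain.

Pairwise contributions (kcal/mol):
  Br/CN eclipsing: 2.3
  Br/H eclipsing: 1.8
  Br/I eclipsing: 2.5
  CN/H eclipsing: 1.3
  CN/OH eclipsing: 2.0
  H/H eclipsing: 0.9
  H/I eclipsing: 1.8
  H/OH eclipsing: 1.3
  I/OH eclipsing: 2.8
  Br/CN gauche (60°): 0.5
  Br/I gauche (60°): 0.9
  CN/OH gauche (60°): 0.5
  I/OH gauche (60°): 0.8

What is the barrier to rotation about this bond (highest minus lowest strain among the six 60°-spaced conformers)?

OH at 0° is eclipsed. CN at 0° is eclipsed with OH at 0° (2.0); H at 120° is eclipsed with H at 120° (0.9); I at 240° is eclipsed with Br at 240° (2.5). Total 5.4 kcal/mol.
OH at 60° is staggered. CN at 0° is gauche with OH at 60° (0.5); CN at 0° is gauche with Br at 300° (0.5); I at 240° is gauche with Br at 300° (0.9). Total 1.9 kcal/mol.
OH at 120° is eclipsed. CN at 0° is eclipsed with Br at 0° (2.3); H at 120° is eclipsed with OH at 120° (1.3); I at 240° is eclipsed with H at 240° (1.8). Total 5.4 kcal/mol.
OH at 180° is staggered. CN at 0° is gauche with Br at 60° (0.5); I at 240° is gauche with OH at 180° (0.8). Total 1.3 kcal/mol.
OH at 240° is eclipsed. CN at 0° is eclipsed with H at 0° (1.3); H at 120° is eclipsed with Br at 120° (1.8); I at 240° is eclipsed with OH at 240° (2.8). Total 5.9 kcal/mol.
OH at 300° is staggered. CN at 0° is gauche with OH at 300° (0.5); I at 240° is gauche with OH at 300° (0.8); I at 240° is gauche with Br at 180° (0.9). Total 2.2 kcal/mol.
Max at 240° (5.9 kcal/mol), min at 180° (1.3 kcal/mol); barrier = 4.6 kcal/mol.

4.6 kcal/mol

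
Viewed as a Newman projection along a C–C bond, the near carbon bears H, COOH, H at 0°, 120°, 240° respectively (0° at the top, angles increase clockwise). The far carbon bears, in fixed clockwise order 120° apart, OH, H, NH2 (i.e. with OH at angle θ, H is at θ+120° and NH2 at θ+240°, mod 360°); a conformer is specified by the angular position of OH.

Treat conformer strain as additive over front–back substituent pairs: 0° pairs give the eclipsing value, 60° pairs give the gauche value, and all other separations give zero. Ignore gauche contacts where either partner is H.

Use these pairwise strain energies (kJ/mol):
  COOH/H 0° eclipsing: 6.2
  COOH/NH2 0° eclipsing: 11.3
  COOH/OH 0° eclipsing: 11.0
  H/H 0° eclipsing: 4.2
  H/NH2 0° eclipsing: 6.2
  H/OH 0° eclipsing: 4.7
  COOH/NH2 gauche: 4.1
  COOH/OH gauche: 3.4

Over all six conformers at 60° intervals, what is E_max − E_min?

OH at 0° (eclipsed): H(0°)/OH(0°) eclipsed 4.7; COOH(120°)/H(120°) eclipsed 6.2; H(240°)/NH2(240°) eclipsed 6.2 → 17.1 kJ/mol.
OH at 60° (staggered): COOH(120°)/OH(60°) gauche 3.4 → 3.4 kJ/mol.
OH at 120° (eclipsed): H(0°)/NH2(0°) eclipsed 6.2; COOH(120°)/OH(120°) eclipsed 11.0; H(240°)/H(240°) eclipsed 4.2 → 21.4 kJ/mol.
OH at 180° (staggered): COOH(120°)/OH(180°) gauche 3.4; COOH(120°)/NH2(60°) gauche 4.1 → 7.5 kJ/mol.
OH at 240° (eclipsed): H(0°)/H(0°) eclipsed 4.2; COOH(120°)/NH2(120°) eclipsed 11.3; H(240°)/OH(240°) eclipsed 4.7 → 20.2 kJ/mol.
OH at 300° (staggered): COOH(120°)/NH2(180°) gauche 4.1 → 4.1 kJ/mol.
Max at 120° (21.4 kJ/mol), min at 60° (3.4 kJ/mol); barrier = 18.0 kJ/mol.

18.0 kJ/mol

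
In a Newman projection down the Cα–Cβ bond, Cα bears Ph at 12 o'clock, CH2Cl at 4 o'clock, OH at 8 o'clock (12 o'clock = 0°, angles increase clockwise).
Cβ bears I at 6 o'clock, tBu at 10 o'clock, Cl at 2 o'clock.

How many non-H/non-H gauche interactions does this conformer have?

Non-H gauche pairs: Ph(0°)/tBu(300°); Ph(0°)/Cl(60°); CH2Cl(120°)/I(180°); CH2Cl(120°)/Cl(60°); OH(240°)/I(180°); OH(240°)/tBu(300°) — 6 interactions.

6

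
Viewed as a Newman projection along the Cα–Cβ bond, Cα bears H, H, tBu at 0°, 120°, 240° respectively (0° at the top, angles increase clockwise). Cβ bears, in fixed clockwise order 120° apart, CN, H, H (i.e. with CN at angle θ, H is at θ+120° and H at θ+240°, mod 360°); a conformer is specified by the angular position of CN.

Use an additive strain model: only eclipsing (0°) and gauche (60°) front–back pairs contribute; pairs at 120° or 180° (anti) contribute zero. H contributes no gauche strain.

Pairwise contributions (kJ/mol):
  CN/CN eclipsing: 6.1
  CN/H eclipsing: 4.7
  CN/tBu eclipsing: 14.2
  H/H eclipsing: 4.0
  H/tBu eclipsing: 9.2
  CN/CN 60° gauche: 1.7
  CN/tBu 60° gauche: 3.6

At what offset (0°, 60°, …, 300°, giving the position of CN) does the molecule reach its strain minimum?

60°

CN at 0° (eclipsed): H(0°)/CN(0°) eclipsed 4.7; H(120°)/H(120°) eclipsed 4.0; tBu(240°)/H(240°) eclipsed 9.2 → 17.9 kJ/mol.
CN at 60° (staggered): no non-H gauche contacts → 0.0 kJ/mol.
CN at 120° (eclipsed): H(0°)/H(0°) eclipsed 4.0; H(120°)/CN(120°) eclipsed 4.7; tBu(240°)/H(240°) eclipsed 9.2 → 17.9 kJ/mol.
CN at 180° (staggered): tBu(240°)/CN(180°) gauche 3.6 → 3.6 kJ/mol.
CN at 240° (eclipsed): H(0°)/H(0°) eclipsed 4.0; H(120°)/H(120°) eclipsed 4.0; tBu(240°)/CN(240°) eclipsed 14.2 → 22.2 kJ/mol.
CN at 300° (staggered): tBu(240°)/CN(300°) gauche 3.6 → 3.6 kJ/mol.
The minimum (0.0 kJ/mol) occurs with CN at 60°.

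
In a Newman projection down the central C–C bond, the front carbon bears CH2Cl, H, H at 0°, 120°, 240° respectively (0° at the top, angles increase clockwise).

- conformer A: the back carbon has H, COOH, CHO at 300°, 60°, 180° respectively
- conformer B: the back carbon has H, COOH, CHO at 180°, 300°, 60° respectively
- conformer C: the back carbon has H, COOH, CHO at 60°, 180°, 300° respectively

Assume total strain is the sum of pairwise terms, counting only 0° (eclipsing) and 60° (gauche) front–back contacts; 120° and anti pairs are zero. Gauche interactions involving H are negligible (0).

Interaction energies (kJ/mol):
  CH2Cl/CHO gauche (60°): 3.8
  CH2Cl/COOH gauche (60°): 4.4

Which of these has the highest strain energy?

B

A (staggered): CH2Cl–COOH gauche; 4.4 = 4.4 kJ/mol.
B (staggered): CH2Cl–COOH gauche, CH2Cl–CHO gauche; 4.4 + 3.8 = 8.2 kJ/mol.
C (staggered): CH2Cl–CHO gauche; 3.8 = 3.8 kJ/mol.
B has the highest total (8.2 kJ/mol).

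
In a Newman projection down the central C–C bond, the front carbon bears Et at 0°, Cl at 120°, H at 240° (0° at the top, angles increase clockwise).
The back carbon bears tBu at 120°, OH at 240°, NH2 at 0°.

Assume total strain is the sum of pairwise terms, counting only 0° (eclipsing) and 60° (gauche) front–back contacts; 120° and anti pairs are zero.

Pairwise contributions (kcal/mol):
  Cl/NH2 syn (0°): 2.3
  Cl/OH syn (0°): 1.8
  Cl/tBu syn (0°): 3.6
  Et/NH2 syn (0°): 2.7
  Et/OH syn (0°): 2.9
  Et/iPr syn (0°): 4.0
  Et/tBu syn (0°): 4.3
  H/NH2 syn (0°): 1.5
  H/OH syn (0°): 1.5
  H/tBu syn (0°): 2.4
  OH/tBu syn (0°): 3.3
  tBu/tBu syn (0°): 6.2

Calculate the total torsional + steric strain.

7.8 kcal/mol

This conformer (eclipsed): Et–NH2 eclipsed, Cl–tBu eclipsed, H–OH eclipsed; 2.7 + 3.6 + 1.5 = 7.8 kcal/mol.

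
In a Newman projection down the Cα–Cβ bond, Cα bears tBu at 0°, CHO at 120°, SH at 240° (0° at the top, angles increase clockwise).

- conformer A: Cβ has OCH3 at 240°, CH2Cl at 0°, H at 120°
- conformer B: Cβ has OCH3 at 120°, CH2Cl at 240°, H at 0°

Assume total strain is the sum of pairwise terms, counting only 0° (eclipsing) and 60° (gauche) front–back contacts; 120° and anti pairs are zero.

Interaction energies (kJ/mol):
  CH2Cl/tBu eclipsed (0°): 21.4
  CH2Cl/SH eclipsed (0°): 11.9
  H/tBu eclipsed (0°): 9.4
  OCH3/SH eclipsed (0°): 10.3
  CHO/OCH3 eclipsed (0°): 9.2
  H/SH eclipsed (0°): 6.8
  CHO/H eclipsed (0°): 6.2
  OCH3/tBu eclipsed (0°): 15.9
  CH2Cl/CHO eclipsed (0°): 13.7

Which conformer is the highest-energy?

A (eclipsed): tBu(0°)/CH2Cl(0°) eclipsed 21.4; CHO(120°)/H(120°) eclipsed 6.2; SH(240°)/OCH3(240°) eclipsed 10.3 → 37.9 kJ/mol.
B (eclipsed): tBu(0°)/H(0°) eclipsed 9.4; CHO(120°)/OCH3(120°) eclipsed 9.2; SH(240°)/CH2Cl(240°) eclipsed 11.9 → 30.5 kJ/mol.
A has the highest total (37.9 kJ/mol).

A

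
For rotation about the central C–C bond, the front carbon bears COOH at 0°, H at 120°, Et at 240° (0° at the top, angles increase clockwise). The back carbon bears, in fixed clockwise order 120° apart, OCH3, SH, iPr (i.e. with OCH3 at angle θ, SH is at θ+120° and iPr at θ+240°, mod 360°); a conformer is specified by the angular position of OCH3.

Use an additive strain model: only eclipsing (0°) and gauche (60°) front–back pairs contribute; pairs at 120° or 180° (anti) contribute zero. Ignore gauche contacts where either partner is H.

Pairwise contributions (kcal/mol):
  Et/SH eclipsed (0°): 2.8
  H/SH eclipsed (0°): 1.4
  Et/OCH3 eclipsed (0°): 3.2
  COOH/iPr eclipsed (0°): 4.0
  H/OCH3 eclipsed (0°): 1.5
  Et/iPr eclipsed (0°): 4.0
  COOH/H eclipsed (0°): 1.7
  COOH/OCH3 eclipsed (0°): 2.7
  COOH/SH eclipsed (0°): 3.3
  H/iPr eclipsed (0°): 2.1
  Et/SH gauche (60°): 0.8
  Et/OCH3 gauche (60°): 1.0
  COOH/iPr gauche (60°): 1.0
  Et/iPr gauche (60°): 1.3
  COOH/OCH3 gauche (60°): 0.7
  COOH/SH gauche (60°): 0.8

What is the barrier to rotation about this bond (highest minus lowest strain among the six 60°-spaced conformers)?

5.0 kcal/mol

OCH3 at 0° (eclipsed): COOH–OCH3 eclipsed, H–SH eclipsed, Et–iPr eclipsed; 2.7 + 1.4 + 4.0 = 8.1 kcal/mol.
OCH3 at 60° (staggered): COOH–OCH3 gauche, COOH–iPr gauche, Et–SH gauche, Et–iPr gauche; 0.7 + 1.0 + 0.8 + 1.3 = 3.8 kcal/mol.
OCH3 at 120° (eclipsed): COOH–iPr eclipsed, H–OCH3 eclipsed, Et–SH eclipsed; 4.0 + 1.5 + 2.8 = 8.3 kcal/mol.
OCH3 at 180° (staggered): COOH–SH gauche, COOH–iPr gauche, Et–OCH3 gauche, Et–SH gauche; 0.8 + 1.0 + 1.0 + 0.8 = 3.6 kcal/mol.
OCH3 at 240° (eclipsed): COOH–SH eclipsed, H–iPr eclipsed, Et–OCH3 eclipsed; 3.3 + 2.1 + 3.2 = 8.6 kcal/mol.
OCH3 at 300° (staggered): COOH–OCH3 gauche, COOH–SH gauche, Et–OCH3 gauche, Et–iPr gauche; 0.7 + 0.8 + 1.0 + 1.3 = 3.8 kcal/mol.
Max at 240° (8.6 kcal/mol), min at 180° (3.6 kcal/mol); barrier = 5.0 kcal/mol.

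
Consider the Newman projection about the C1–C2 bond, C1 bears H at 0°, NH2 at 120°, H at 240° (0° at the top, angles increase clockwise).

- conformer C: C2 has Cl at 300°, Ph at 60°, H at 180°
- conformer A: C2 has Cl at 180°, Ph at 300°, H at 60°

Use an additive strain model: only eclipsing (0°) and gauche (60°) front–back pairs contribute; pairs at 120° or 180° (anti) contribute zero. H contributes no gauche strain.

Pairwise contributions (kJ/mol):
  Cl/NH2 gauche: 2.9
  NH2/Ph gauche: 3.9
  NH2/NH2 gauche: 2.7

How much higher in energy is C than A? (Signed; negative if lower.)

+1.0 kJ/mol

C is staggered. NH2 at 120° is gauche with Ph at 60° (3.9). Total 3.9 kJ/mol.
A is staggered. NH2 at 120° is gauche with Cl at 180° (2.9). Total 2.9 kJ/mol.
E(C) − E(A) = 3.9 − 2.9 = +1.0 kJ/mol.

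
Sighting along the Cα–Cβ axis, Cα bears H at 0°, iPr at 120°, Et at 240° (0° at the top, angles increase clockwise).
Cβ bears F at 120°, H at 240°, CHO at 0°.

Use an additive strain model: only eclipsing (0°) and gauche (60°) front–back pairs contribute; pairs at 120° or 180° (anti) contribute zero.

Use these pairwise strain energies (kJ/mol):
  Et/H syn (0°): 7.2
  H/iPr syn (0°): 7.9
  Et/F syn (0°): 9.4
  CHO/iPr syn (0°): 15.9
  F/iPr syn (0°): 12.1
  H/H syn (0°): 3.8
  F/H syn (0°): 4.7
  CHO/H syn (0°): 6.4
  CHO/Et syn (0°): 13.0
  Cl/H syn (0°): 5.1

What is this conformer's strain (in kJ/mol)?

25.7 kJ/mol

This conformer is eclipsed. H at 0° is eclipsed with CHO at 0° (6.4); iPr at 120° is eclipsed with F at 120° (12.1); Et at 240° is eclipsed with H at 240° (7.2). Total 25.7 kJ/mol.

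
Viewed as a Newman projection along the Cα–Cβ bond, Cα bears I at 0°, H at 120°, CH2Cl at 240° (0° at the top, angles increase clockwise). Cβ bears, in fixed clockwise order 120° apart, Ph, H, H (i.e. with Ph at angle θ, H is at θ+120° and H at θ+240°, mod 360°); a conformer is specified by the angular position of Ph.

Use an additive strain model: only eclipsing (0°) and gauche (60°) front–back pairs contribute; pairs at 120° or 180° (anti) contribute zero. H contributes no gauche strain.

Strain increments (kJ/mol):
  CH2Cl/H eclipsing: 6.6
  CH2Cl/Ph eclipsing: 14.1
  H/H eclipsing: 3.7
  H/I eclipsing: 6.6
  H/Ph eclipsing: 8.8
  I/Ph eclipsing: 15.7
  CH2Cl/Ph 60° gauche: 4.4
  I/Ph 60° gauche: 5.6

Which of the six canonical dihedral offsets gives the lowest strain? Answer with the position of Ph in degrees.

Ph at 0° (eclipsed): I(0°)/Ph(0°) eclipsed 15.7; H(120°)/H(120°) eclipsed 3.7; CH2Cl(240°)/H(240°) eclipsed 6.6 → 26.0 kJ/mol.
Ph at 60° (staggered): I(0°)/Ph(60°) gauche 5.6 → 5.6 kJ/mol.
Ph at 120° (eclipsed): I(0°)/H(0°) eclipsed 6.6; H(120°)/Ph(120°) eclipsed 8.8; CH2Cl(240°)/H(240°) eclipsed 6.6 → 22.0 kJ/mol.
Ph at 180° (staggered): CH2Cl(240°)/Ph(180°) gauche 4.4 → 4.4 kJ/mol.
Ph at 240° (eclipsed): I(0°)/H(0°) eclipsed 6.6; H(120°)/H(120°) eclipsed 3.7; CH2Cl(240°)/Ph(240°) eclipsed 14.1 → 24.4 kJ/mol.
Ph at 300° (staggered): I(0°)/Ph(300°) gauche 5.6; CH2Cl(240°)/Ph(300°) gauche 4.4 → 10.0 kJ/mol.
The minimum (4.4 kJ/mol) occurs with Ph at 180°.

180°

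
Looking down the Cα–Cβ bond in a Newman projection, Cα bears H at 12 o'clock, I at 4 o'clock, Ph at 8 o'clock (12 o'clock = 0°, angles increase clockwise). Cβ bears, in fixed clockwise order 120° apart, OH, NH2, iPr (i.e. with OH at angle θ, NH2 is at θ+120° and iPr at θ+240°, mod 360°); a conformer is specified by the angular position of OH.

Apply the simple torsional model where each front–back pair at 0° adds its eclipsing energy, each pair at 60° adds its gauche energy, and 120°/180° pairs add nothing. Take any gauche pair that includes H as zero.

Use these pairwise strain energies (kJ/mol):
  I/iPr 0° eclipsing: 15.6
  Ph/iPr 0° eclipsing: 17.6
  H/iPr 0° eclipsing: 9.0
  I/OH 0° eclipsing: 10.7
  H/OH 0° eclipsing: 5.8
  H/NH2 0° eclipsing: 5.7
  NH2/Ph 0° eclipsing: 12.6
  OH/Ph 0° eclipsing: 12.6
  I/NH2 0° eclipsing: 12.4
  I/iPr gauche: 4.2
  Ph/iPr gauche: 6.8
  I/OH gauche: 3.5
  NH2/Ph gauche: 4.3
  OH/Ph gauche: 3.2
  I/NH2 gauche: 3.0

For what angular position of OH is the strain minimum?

180°

OH at 0° (eclipsed): H(0°)/OH(0°) eclipsed 5.8; I(120°)/NH2(120°) eclipsed 12.4; Ph(240°)/iPr(240°) eclipsed 17.6 → 35.8 kJ/mol.
OH at 60° (staggered): I(120°)/OH(60°) gauche 3.5; I(120°)/NH2(180°) gauche 3.0; Ph(240°)/NH2(180°) gauche 4.3; Ph(240°)/iPr(300°) gauche 6.8 → 17.6 kJ/mol.
OH at 120° (eclipsed): H(0°)/iPr(0°) eclipsed 9.0; I(120°)/OH(120°) eclipsed 10.7; Ph(240°)/NH2(240°) eclipsed 12.6 → 32.3 kJ/mol.
OH at 180° (staggered): I(120°)/OH(180°) gauche 3.5; I(120°)/iPr(60°) gauche 4.2; Ph(240°)/OH(180°) gauche 3.2; Ph(240°)/NH2(300°) gauche 4.3 → 15.2 kJ/mol.
OH at 240° (eclipsed): H(0°)/NH2(0°) eclipsed 5.7; I(120°)/iPr(120°) eclipsed 15.6; Ph(240°)/OH(240°) eclipsed 12.6 → 33.9 kJ/mol.
OH at 300° (staggered): I(120°)/NH2(60°) gauche 3.0; I(120°)/iPr(180°) gauche 4.2; Ph(240°)/OH(300°) gauche 3.2; Ph(240°)/iPr(180°) gauche 6.8 → 17.2 kJ/mol.
The minimum (15.2 kJ/mol) occurs with OH at 180°.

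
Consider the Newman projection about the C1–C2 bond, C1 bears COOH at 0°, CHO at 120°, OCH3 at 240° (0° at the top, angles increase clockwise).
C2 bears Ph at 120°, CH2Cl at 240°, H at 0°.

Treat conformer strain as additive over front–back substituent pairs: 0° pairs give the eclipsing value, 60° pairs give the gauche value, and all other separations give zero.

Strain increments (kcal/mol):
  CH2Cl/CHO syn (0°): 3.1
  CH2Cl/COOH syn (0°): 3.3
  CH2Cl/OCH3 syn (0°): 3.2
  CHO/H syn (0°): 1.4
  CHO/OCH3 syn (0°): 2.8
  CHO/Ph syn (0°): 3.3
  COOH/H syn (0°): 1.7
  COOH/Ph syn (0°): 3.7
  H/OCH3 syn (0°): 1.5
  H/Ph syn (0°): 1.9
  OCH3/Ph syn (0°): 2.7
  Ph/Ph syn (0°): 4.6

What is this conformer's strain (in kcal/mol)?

This conformer (eclipsed): COOH(0°)/H(0°) eclipsed 1.7; CHO(120°)/Ph(120°) eclipsed 3.3; OCH3(240°)/CH2Cl(240°) eclipsed 3.2 → 8.2 kcal/mol.

8.2 kcal/mol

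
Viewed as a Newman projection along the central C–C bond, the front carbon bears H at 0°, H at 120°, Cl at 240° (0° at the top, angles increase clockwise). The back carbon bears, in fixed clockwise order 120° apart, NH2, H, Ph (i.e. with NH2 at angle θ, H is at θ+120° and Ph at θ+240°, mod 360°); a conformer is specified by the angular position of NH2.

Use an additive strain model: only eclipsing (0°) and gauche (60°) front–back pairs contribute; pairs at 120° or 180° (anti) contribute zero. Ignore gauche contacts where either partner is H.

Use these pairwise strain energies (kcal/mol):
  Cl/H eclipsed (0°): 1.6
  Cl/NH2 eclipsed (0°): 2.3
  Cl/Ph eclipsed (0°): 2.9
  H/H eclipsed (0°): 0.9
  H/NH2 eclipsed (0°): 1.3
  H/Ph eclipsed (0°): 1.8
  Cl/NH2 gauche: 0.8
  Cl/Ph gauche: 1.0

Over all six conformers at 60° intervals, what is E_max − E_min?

NH2 at 0° (eclipsed): H(0°)/NH2(0°) eclipsed 1.3; H(120°)/H(120°) eclipsed 0.9; Cl(240°)/Ph(240°) eclipsed 2.9 → 5.1 kcal/mol.
NH2 at 60° (staggered): Cl(240°)/Ph(300°) gauche 1.0 → 1.0 kcal/mol.
NH2 at 120° (eclipsed): H(0°)/Ph(0°) eclipsed 1.8; H(120°)/NH2(120°) eclipsed 1.3; Cl(240°)/H(240°) eclipsed 1.6 → 4.7 kcal/mol.
NH2 at 180° (staggered): Cl(240°)/NH2(180°) gauche 0.8 → 0.8 kcal/mol.
NH2 at 240° (eclipsed): H(0°)/H(0°) eclipsed 0.9; H(120°)/Ph(120°) eclipsed 1.8; Cl(240°)/NH2(240°) eclipsed 2.3 → 5.0 kcal/mol.
NH2 at 300° (staggered): Cl(240°)/NH2(300°) gauche 0.8; Cl(240°)/Ph(180°) gauche 1.0 → 1.8 kcal/mol.
Max at 0° (5.1 kcal/mol), min at 180° (0.8 kcal/mol); barrier = 4.3 kcal/mol.

4.3 kcal/mol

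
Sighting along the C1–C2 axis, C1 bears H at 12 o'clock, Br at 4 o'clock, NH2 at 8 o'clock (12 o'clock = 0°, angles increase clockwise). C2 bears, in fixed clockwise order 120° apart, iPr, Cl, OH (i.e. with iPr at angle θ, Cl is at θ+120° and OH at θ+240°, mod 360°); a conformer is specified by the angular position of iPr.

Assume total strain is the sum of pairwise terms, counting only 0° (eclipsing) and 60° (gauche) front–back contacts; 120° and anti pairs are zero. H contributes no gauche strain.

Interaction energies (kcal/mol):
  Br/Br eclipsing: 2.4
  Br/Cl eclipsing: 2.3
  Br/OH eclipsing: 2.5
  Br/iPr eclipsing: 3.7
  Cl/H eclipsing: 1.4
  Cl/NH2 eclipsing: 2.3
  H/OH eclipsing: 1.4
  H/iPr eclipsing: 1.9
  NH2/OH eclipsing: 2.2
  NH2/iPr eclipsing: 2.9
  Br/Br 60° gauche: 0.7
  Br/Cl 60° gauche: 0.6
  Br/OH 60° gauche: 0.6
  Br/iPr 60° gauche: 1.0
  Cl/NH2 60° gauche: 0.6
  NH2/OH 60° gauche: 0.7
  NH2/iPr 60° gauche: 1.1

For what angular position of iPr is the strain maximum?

iPr at 0° (eclipsed): H(0°)/iPr(0°) eclipsed 1.9; Br(120°)/Cl(120°) eclipsed 2.3; NH2(240°)/OH(240°) eclipsed 2.2 → 6.4 kcal/mol.
iPr at 60° (staggered): Br(120°)/iPr(60°) gauche 1.0; Br(120°)/Cl(180°) gauche 0.6; NH2(240°)/Cl(180°) gauche 0.6; NH2(240°)/OH(300°) gauche 0.7 → 2.9 kcal/mol.
iPr at 120° (eclipsed): H(0°)/OH(0°) eclipsed 1.4; Br(120°)/iPr(120°) eclipsed 3.7; NH2(240°)/Cl(240°) eclipsed 2.3 → 7.4 kcal/mol.
iPr at 180° (staggered): Br(120°)/iPr(180°) gauche 1.0; Br(120°)/OH(60°) gauche 0.6; NH2(240°)/iPr(180°) gauche 1.1; NH2(240°)/Cl(300°) gauche 0.6 → 3.3 kcal/mol.
iPr at 240° (eclipsed): H(0°)/Cl(0°) eclipsed 1.4; Br(120°)/OH(120°) eclipsed 2.5; NH2(240°)/iPr(240°) eclipsed 2.9 → 6.8 kcal/mol.
iPr at 300° (staggered): Br(120°)/Cl(60°) gauche 0.6; Br(120°)/OH(180°) gauche 0.6; NH2(240°)/iPr(300°) gauche 1.1; NH2(240°)/OH(180°) gauche 0.7 → 3.0 kcal/mol.
The maximum (7.4 kcal/mol) occurs with iPr at 120°.

120°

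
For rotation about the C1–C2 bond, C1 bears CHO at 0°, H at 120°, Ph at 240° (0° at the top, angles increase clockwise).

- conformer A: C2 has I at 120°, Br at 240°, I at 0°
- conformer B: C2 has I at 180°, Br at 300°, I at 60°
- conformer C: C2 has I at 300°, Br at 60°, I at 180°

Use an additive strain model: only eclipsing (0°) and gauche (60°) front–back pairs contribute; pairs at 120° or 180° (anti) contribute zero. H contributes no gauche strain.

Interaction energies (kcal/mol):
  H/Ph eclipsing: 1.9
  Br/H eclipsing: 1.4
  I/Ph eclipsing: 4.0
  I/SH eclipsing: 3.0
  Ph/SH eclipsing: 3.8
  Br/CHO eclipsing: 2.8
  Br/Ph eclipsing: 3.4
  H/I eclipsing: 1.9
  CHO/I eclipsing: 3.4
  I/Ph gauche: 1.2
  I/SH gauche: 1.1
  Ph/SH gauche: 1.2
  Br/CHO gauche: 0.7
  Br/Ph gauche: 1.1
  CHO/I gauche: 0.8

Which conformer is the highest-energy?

A

A (eclipsed): CHO–I eclipsed, H–I eclipsed, Ph–Br eclipsed; 3.4 + 1.9 + 3.4 = 8.7 kcal/mol.
B (staggered): CHO–Br gauche, CHO–I gauche, Ph–I gauche, Ph–Br gauche; 0.7 + 0.8 + 1.2 + 1.1 = 3.8 kcal/mol.
C (staggered): CHO–I gauche, CHO–Br gauche, Ph–I gauche, Ph–I gauche; 0.8 + 0.7 + 1.2 + 1.2 = 3.9 kcal/mol.
A has the highest total (8.7 kcal/mol).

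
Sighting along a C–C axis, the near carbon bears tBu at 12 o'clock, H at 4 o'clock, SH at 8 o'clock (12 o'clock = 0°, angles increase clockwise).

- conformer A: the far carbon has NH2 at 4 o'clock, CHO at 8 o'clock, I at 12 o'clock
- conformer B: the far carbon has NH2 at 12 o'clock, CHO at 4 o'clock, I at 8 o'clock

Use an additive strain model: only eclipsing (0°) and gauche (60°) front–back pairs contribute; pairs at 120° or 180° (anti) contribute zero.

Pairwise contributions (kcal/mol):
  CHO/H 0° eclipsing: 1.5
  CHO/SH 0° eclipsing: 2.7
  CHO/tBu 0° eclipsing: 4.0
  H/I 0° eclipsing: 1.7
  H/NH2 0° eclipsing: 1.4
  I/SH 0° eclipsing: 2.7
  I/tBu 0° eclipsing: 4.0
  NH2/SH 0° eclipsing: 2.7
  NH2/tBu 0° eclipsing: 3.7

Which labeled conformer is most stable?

B

A is eclipsed. tBu at 0° is eclipsed with I at 0° (4.0); H at 120° is eclipsed with NH2 at 120° (1.4); SH at 240° is eclipsed with CHO at 240° (2.7). Total 8.1 kcal/mol.
B is eclipsed. tBu at 0° is eclipsed with NH2 at 0° (3.7); H at 120° is eclipsed with CHO at 120° (1.5); SH at 240° is eclipsed with I at 240° (2.7). Total 7.9 kcal/mol.
B has the lowest total (7.9 kcal/mol).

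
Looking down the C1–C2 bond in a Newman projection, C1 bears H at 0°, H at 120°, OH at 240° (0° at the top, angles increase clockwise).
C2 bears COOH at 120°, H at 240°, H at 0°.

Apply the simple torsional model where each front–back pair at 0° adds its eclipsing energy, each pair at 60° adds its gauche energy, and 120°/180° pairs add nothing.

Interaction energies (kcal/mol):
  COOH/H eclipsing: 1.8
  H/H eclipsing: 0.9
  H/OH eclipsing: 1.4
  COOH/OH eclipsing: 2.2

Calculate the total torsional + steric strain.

4.1 kcal/mol

This conformer is eclipsed. H at 0° is eclipsed with H at 0° (0.9); H at 120° is eclipsed with COOH at 120° (1.8); OH at 240° is eclipsed with H at 240° (1.4). Total 4.1 kcal/mol.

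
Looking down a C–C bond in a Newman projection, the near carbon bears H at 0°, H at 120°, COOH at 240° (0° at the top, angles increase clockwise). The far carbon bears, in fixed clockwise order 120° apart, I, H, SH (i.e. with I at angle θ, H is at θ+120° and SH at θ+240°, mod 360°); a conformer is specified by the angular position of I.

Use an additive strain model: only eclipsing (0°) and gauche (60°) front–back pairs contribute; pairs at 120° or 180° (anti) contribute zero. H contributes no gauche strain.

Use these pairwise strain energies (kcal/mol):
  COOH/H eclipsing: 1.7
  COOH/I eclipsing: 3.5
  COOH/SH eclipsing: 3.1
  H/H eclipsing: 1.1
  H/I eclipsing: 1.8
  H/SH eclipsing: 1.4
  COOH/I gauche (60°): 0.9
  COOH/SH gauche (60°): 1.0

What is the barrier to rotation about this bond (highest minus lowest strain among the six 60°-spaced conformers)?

5.1 kcal/mol

I at 0° (eclipsed): H–I eclipsed, H–H eclipsed, COOH–SH eclipsed; 1.8 + 1.1 + 3.1 = 6.0 kcal/mol.
I at 60° (staggered): COOH–SH gauche; 1.0 = 1.0 kcal/mol.
I at 120° (eclipsed): H–SH eclipsed, H–I eclipsed, COOH–H eclipsed; 1.4 + 1.8 + 1.7 = 4.9 kcal/mol.
I at 180° (staggered): COOH–I gauche; 0.9 = 0.9 kcal/mol.
I at 240° (eclipsed): H–H eclipsed, H–SH eclipsed, COOH–I eclipsed; 1.1 + 1.4 + 3.5 = 6.0 kcal/mol.
I at 300° (staggered): COOH–I gauche, COOH–SH gauche; 0.9 + 1.0 = 1.9 kcal/mol.
Max at 0° (6.0 kcal/mol), min at 180° (0.9 kcal/mol); barrier = 5.1 kcal/mol.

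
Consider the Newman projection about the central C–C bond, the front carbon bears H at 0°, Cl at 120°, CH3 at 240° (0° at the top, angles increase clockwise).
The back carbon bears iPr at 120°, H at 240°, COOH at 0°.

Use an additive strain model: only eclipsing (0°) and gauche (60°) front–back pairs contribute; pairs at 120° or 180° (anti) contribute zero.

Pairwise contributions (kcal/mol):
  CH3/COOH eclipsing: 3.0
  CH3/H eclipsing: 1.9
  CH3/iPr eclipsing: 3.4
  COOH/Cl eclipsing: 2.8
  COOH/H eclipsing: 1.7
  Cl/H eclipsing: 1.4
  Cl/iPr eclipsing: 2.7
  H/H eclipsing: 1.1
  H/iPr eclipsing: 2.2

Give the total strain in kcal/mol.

This conformer is eclipsed. H at 0° is eclipsed with COOH at 0° (1.7); Cl at 120° is eclipsed with iPr at 120° (2.7); CH3 at 240° is eclipsed with H at 240° (1.9). Total 6.3 kcal/mol.

6.3 kcal/mol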